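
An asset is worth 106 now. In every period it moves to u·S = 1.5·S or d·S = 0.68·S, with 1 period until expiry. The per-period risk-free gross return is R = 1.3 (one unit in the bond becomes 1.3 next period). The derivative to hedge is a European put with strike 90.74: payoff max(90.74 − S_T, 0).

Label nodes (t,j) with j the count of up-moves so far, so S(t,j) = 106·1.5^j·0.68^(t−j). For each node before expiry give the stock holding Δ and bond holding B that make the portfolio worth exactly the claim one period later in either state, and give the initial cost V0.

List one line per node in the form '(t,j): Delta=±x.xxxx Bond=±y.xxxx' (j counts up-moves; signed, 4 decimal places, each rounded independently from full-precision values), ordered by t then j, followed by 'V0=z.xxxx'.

(0,0): Delta=-0.2147 Bond=26.2570
V0=3.5009

No-arbitrage ⇒ martingale measure with p* = (R−d)/(u−d) = 0.7561.
At expiry t=1: V(1,0)=18.6600, V(1,1)=0.0000
(0,0): S=106.0000. Δ = (V_up−V_dn)/(S_up−S_dn) = (0.0000−18.6600)/(159.0000−72.0800) = -0.2147. V = [p*·0.0000 + (1−p*)·18.6600]/1.3 = 3.5009. B = V − Δ·S = 26.2570.
Check: Δ(0,0)·S0 + B(0,0) = 3.5009 = V0.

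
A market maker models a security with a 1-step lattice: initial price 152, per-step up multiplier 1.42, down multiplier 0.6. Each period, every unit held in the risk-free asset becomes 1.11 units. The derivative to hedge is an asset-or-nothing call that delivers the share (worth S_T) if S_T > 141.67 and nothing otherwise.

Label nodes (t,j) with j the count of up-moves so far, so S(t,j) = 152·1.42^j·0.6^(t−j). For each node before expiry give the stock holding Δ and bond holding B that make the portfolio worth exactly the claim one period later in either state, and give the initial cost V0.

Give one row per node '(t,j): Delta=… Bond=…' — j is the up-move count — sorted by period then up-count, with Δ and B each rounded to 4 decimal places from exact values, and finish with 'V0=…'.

The replicating-portfolio and risk-neutral prices coincide; use p* = (1.11−0.6)/(1.42−0.6) = 0.6220 for the latter.
Terminal payoffs: V(1,0)=0.0000, V(1,1)=215.8400
Node (0,0) S=152.0000: V=(p*·215.8400+(1−p*)·0.0000)/1.11=120.9387; Δ=(215.8400−0.0000)/(215.8400−91.2000)=1.7317; B=V−Δ·S=-142.2808
Each (Δ,B) replicates both successor values, so the strategy is self-financing and V0 is arbitrage-free.

(0,0): Delta=1.7317 Bond=-142.2808
V0=120.9387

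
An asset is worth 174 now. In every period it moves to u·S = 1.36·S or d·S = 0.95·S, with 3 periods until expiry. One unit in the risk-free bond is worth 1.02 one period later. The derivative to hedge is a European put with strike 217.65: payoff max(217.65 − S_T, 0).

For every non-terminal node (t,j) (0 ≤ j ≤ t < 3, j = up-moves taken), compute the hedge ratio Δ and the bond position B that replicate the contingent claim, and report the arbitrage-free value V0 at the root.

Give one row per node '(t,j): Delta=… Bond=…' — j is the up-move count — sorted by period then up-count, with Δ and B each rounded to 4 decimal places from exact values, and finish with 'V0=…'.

(0,0): Delta=-0.6121 Bond=144.6553
(1,0): Delta=-0.7824 Bond=175.7038
(1,1): Delta=-0.0342 Bond=10.7936
(2,0): Delta=-1.0000 Bond=213.3824
(2,1): Delta=-0.0443 Bond=13.2761
(2,2): Delta=0.0000 Bond=0.0000
V0=38.1479

Risk-neutral probability p* = (R−d)/(u−d) = (1.02−0.95)/(1.36−0.95) = 0.1707.
Terminal values V(3,·): V(3,0)=68.4668, V(3,1)=4.0824, V(3,2)=0.0000, V(3,3)=0.0000
  t=2,j=0: stock 157.0350 → up 213.5676 (V=4.0824), down 149.1832 (V=68.4668). Price 56.3474; hedge Δ=-1.0000, bond B=213.3824.
  t=2,j=1: stock 224.8080 → up 305.7389 (V=0.0000), down 213.5676 (V=4.0824). Price 3.3190; hedge Δ=-0.0443, bond B=13.2761.
  t=2,j=2: stock 321.8304 → up 437.6893 (V=0.0000), down 305.7389 (V=0.0000). Price 0.0000; hedge Δ=0.0000, bond B=0.0000.
  t=1,j=0: stock 165.3000 → up 224.8080 (V=3.3190), down 157.0350 (V=56.3474). Price 46.3664; hedge Δ=-0.7824, bond B=175.7038.
  t=1,j=1: stock 236.6400 → up 321.8304 (V=0.0000), down 224.8080 (V=3.3190). Price 2.6984; hedge Δ=-0.0342, bond B=10.7936.
  t=0,j=0: stock 174.0000 → up 236.6400 (V=2.6984), down 165.3000 (V=46.3664). Price 38.1479; hedge Δ=-0.6121, bond B=144.6553.
Check: Δ(0,0)·S0 + B(0,0) = 38.1479 = V0.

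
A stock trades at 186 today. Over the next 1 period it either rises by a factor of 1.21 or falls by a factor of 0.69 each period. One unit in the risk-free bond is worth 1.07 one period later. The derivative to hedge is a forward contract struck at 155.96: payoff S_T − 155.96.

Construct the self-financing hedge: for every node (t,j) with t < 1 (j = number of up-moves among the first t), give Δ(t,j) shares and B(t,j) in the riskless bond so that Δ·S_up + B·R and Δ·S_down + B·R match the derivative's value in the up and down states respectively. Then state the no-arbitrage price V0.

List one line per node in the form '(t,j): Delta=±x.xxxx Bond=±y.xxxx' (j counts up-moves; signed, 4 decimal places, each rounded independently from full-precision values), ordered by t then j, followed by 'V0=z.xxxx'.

Risk-neutral probability p* = (R−d)/(u−d) = (1.07−0.69)/(1.21−0.69) = 0.7308.
At expiry t=1: V(1,0)=-27.6200, V(1,1)=69.1000
(0,0): S=186.0000. Δ = (V_up−V_dn)/(S_up−S_dn) = (69.1000−-27.6200)/(225.0600−128.3400) = 1.0000. V = [p*·69.1000 + (1−p*)·-27.6200]/1.07 = 40.2430. B = V − Δ·S = -145.7570.
Each (Δ,B) replicates both successor values, so the strategy is self-financing and V0 is arbitrage-free.

(0,0): Delta=1.0000 Bond=-145.7570
V0=40.2430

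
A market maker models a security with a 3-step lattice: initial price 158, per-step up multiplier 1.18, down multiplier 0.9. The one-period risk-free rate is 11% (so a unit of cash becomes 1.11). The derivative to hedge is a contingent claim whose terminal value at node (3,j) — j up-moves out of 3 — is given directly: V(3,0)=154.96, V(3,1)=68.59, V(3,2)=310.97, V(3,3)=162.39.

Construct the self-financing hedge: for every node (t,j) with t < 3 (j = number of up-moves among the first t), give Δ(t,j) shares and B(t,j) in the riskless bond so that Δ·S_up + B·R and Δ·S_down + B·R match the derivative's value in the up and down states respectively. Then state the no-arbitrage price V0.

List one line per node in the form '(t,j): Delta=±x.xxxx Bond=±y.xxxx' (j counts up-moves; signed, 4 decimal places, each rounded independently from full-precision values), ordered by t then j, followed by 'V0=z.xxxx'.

Since d<R<u, set p* = (R−d)/(u−d) = 0.7500; price each node as the discounted p*-expectation of its children.
Payoff layer (t=3): V(3,0)=154.9600, V(3,1)=68.5900, V(3,2)=310.9700, V(3,3)=162.3900
  t=2,j=0: stock 127.9800 → up 151.0164 (V=68.5900), down 115.1820 (V=154.9600). Price 81.2455; hedge Δ=-2.4103, bond B=389.7098.
  t=2,j=1: stock 167.7960 → up 197.9993 (V=310.9700), down 151.0164 (V=68.5900). Price 225.5631; hedge Δ=5.1589, bond B=-640.0798.
  t=2,j=2: stock 219.9992 → up 259.5991 (V=162.3900), down 197.9993 (V=310.9700). Price 179.7613; hedge Δ=-2.4120, bond B=710.4041.
  t=1,j=0: stock 142.2000 → up 167.7960 (V=225.5631), down 127.9800 (V=81.2455). Price 170.7060; hedge Δ=3.6246, bond B=-344.7139.
  t=1,j=1: stock 186.4400 → up 219.9992 (V=179.7613), down 167.7960 (V=225.5631). Price 172.2628; hedge Δ=-0.8774, bond B=335.8407.
  t=0,j=0: stock 158.0000 → up 186.4400 (V=172.2628), down 142.2000 (V=170.7060). Price 154.8411; hedge Δ=0.0352, bond B=149.2811.
Each (Δ,B) replicates both successor values, so the strategy is self-financing and V0 is arbitrage-free.

(0,0): Delta=0.0352 Bond=149.2811
(1,0): Delta=3.6246 Bond=-344.7139
(1,1): Delta=-0.8774 Bond=335.8407
(2,0): Delta=-2.4103 Bond=389.7098
(2,1): Delta=5.1589 Bond=-640.0798
(2,2): Delta=-2.4120 Bond=710.4041
V0=154.8411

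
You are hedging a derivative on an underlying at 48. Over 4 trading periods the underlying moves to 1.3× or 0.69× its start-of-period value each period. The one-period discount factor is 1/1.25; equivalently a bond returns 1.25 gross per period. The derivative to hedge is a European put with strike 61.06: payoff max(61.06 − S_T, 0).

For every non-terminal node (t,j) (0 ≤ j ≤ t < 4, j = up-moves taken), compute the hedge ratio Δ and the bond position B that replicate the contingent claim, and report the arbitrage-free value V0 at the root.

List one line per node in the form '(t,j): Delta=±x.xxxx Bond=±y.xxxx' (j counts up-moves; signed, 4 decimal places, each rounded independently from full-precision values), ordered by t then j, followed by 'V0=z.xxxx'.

Since d<R<u, set p* = (R−d)/(u−d) = 0.9180; price each node as the discounted p*-expectation of its children.
Terminal values V(4,·): V(4,0)=50.1798, V(4,1)=40.5610, V(4,2)=22.4388, V(4,3)=0.0000, V(4,4)=0.0000
  t=3,j=0: stock 15.7684 → up 20.4990 (V=40.5610), down 10.8802 (V=50.1798). Price 33.0796; hedge Δ=-1.0000, bond B=48.8480.
  t=3,j=1: stock 29.7086 → up 38.6212 (V=22.4388), down 20.4990 (V=40.5610). Price 19.1394; hedge Δ=-1.0000, bond B=48.8480.
  t=3,j=2: stock 55.9728 → up 72.7646 (V=0.0000), down 38.6212 (V=22.4388). Price 1.4714; hedge Δ=-0.6572, bond B=38.2563.
  t=3,j=3: stock 105.4560 → up 137.0928 (V=0.0000), down 72.7646 (V=0.0000). Price 0.0000; hedge Δ=0.0000, bond B=0.0000.
  t=2,j=0: stock 22.8528 → up 29.7086 (V=19.1394), down 15.7684 (V=33.0796). Price 16.2256; hedge Δ=-1.0000, bond B=39.0784.
  t=2,j=1: stock 43.0560 → up 55.9728 (V=1.4714), down 29.7086 (V=19.1394). Price 2.3357; hedge Δ=-0.6727, bond B=31.2995.
  t=2,j=2: stock 81.1200 → up 105.4560 (V=0.0000), down 55.9728 (V=1.4714). Price 0.0965; hedge Δ=-0.0297, bond B=2.5086.
  t=1,j=0: stock 33.1200 → up 43.0560 (V=2.3357), down 22.8528 (V=16.2256). Price 2.7794; hedge Δ=-0.6875, bond B=25.5497.
  t=1,j=1: stock 62.4000 → up 81.1200 (V=0.0965), down 43.0560 (V=2.3357). Price 0.2240; hedge Δ=-0.0588, bond B=3.8948.
  t=0,j=0: stock 48.0000 → up 62.4000 (V=0.2240), down 33.1200 (V=2.7794). Price 0.3468; hedge Δ=-0.0873, bond B=4.5358.
Each (Δ,B) replicates both successor values, so the strategy is self-financing and V0 is arbitrage-free.

(0,0): Delta=-0.0873 Bond=4.5358
(1,0): Delta=-0.6875 Bond=25.5497
(1,1): Delta=-0.0588 Bond=3.8948
(2,0): Delta=-1.0000 Bond=39.0784
(2,1): Delta=-0.6727 Bond=31.2995
(2,2): Delta=-0.0297 Bond=2.5086
(3,0): Delta=-1.0000 Bond=48.8480
(3,1): Delta=-1.0000 Bond=48.8480
(3,2): Delta=-0.6572 Bond=38.2563
(3,3): Delta=0.0000 Bond=0.0000
V0=0.3468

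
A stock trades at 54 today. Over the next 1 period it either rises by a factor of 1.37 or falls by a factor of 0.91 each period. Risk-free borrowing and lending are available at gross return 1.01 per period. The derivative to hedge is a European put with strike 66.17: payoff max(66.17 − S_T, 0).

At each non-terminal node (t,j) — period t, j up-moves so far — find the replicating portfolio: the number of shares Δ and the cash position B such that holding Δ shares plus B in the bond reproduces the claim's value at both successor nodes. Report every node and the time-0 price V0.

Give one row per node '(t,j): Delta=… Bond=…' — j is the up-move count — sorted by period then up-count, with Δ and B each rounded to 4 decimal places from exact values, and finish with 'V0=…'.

The replicating-portfolio and risk-neutral prices coincide; use p* = (1.01−0.91)/(1.37−0.91) = 0.2174 for the latter.
Terminal values V(1,·): V(1,0)=17.0300, V(1,1)=0.0000
(0,0): S=54.0000. Δ = (V_up−V_dn)/(S_up−S_dn) = (0.0000−17.0300)/(73.9800−49.1400) = -0.6856. V = [p*·0.0000 + (1−p*)·17.0300]/1.01 = 13.1959. B = V − Δ·S = 50.2176.
Root portfolio cost Δ·54+B reproduces V0=13.1959.

(0,0): Delta=-0.6856 Bond=50.2176
V0=13.1959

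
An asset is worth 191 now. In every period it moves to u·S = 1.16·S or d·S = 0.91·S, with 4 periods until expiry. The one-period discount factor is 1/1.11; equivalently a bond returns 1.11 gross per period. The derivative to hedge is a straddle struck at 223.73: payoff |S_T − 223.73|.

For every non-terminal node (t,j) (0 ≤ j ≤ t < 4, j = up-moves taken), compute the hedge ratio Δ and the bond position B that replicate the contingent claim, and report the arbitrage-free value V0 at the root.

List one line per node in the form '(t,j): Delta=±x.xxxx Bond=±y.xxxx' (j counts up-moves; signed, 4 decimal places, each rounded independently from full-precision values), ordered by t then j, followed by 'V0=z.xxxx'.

No-arbitrage ⇒ martingale measure with p* = (R−d)/(u−d) = 0.8000.
At expiry t=4: V(4,0)=92.7518, V(4,1)=56.7688, V(4,2)=10.9004, V(4,3)=47.5693, V(4,4)=122.1021
Node (3,0) S=143.9321: V=(p*·56.7688+(1−p*)·92.7518)/1.11=57.6265; Δ=(56.7688−92.7518)/(166.9612−130.9782)=-1.0000; B=V−Δ·S=201.5586
Node (3,1) S=183.4738: V=(p*·10.9004+(1−p*)·56.7688)/1.11=18.0847; Δ=(10.9004−56.7688)/(212.8296−166.9612)=-1.0000; B=V−Δ·S=201.5586
Node (3,2) S=233.8787: V=(p*·47.5693+(1−p*)·10.9004)/1.11=36.2482; Δ=(47.5693−10.9004)/(271.2993−212.8296)=0.6271; B=V−Δ·S=-110.4277
Node (3,3) S=298.1311: V=(p*·122.1021+(1−p*)·47.5693)/1.11=96.5726; Δ=(122.1021−47.5693)/(345.8321−271.2993)=1.0000; B=V−Δ·S=-201.5586
Node (2,0) S=158.1671: V=(p*·18.0847+(1−p*)·57.6265)/1.11=23.4172; Δ=(18.0847−57.6265)/(183.4738−143.9321)=-1.0000; B=V−Δ·S=181.5843
Node (2,1) S=201.6196: V=(p*·36.2482+(1−p*)·18.0847)/1.11=29.3834; Δ=(36.2482−18.0847)/(233.8787−183.4738)=0.3604; B=V−Δ·S=-43.2707
Node (2,2) S=257.0096: V=(p*·96.5726+(1−p*)·36.2482)/1.11=76.1331; Δ=(96.5726−36.2482)/(298.1311−233.8787)=0.9389; B=V−Δ·S=-165.1643
Node (1,0) S=173.8100: V=(p*·29.3834+(1−p*)·23.4172)/1.11=25.3965; Δ=(29.3834−23.4172)/(201.6196−158.1671)=0.1373; B=V−Δ·S=1.5318
Node (1,1) S=221.5600: V=(p*·76.1331+(1−p*)·29.3834)/1.11=60.1650; Δ=(76.1331−29.3834)/(257.0096−201.6196)=0.8440; B=V−Δ·S=-126.8339
Node (0,0) S=191.0000: V=(p*·60.1650+(1−p*)·25.3965)/1.11=47.9381; Δ=(60.1650−25.3965)/(221.5600−173.8100)=0.7281; B=V−Δ·S=-91.1358
Check: Δ(0,0)·S0 + B(0,0) = 47.9381 = V0.

(0,0): Delta=0.7281 Bond=-91.1358
(1,0): Delta=0.1373 Bond=1.5318
(1,1): Delta=0.8440 Bond=-126.8339
(2,0): Delta=-1.0000 Bond=181.5843
(2,1): Delta=0.3604 Bond=-43.2707
(2,2): Delta=0.9389 Bond=-165.1643
(3,0): Delta=-1.0000 Bond=201.5586
(3,1): Delta=-1.0000 Bond=201.5586
(3,2): Delta=0.6271 Bond=-110.4277
(3,3): Delta=1.0000 Bond=-201.5586
V0=47.9381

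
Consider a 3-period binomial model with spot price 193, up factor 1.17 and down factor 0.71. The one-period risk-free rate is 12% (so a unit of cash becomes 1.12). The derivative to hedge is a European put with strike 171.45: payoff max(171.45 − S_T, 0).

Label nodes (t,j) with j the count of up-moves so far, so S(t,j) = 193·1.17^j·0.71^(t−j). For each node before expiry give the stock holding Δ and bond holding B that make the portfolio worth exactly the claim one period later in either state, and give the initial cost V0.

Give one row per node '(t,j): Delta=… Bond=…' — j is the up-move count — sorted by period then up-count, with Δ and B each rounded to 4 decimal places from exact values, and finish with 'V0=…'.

(0,0): Delta=-0.1050 Bond=21.6538
(1,0): Delta=-0.7964 Bond=118.9886
(1,1): Delta=-0.0538 Bond=12.6990
(2,0): Delta=-1.0000 Bond=153.0804
(2,1): Delta=-0.7813 Bond=130.8510
(2,2): Delta=0.0000 Bond=0.0000
V0=1.3892

No-arbitrage ⇒ martingale measure with p* = (R−d)/(u−d) = 0.8913.
Payoff layer (t=3): V(3,0)=102.3732, V(3,1)=57.6192, V(3,2)=0.0000, V(3,3)=0.0000
(2,0): S=97.2913. Δ = (V_up−V_dn)/(S_up−S_dn) = (57.6192−102.3732)/(113.8308−69.0768) = -1.0000. V = [p*·57.6192 + (1−p*)·102.3732]/1.12 = 55.7891. B = V − Δ·S = 153.0804.
(2,1): S=160.3251. Δ = (V_up−V_dn)/(S_up−S_dn) = (0.0000−57.6192)/(187.5804−113.8308) = -0.7813. V = [p*·0.0000 + (1−p*)·57.6192]/1.12 = 5.5919. B = V − Δ·S = 130.8510.
(2,2): S=264.1977. Δ = (V_up−V_dn)/(S_up−S_dn) = (0.0000−0.0000)/(309.1113−187.5804) = 0.0000. V = [p*·0.0000 + (1−p*)·0.0000]/1.12 = 0.0000. B = V − Δ·S = 0.0000.
(1,0): S=137.0300. Δ = (V_up−V_dn)/(S_up−S_dn) = (5.5919−55.7891)/(160.3251−97.2913) = -0.7964. V = [p*·5.5919 + (1−p*)·55.7891]/1.12 = 9.8644. B = V − Δ·S = 118.9886.
(1,1): S=225.8100. Δ = (V_up−V_dn)/(S_up−S_dn) = (0.0000−5.5919)/(264.1977−160.3251) = -0.0538. V = [p*·0.0000 + (1−p*)·5.5919]/1.12 = 0.5427. B = V − Δ·S = 12.6990.
(0,0): S=193.0000. Δ = (V_up−V_dn)/(S_up−S_dn) = (0.5427−9.8644)/(225.8100−137.0300) = -0.1050. V = [p*·0.5427 + (1−p*)·9.8644]/1.12 = 1.3892. B = V − Δ·S = 21.6538.
Each (Δ,B) replicates both successor values, so the strategy is self-financing and V0 is arbitrage-free.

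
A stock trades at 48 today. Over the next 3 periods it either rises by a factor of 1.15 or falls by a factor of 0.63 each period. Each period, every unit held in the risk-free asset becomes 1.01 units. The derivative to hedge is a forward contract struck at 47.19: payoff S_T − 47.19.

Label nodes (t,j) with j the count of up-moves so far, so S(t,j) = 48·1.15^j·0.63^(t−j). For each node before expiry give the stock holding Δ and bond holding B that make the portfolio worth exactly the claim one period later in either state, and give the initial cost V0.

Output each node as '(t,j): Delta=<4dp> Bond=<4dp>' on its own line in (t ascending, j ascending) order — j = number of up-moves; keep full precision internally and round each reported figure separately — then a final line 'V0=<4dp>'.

Risk-neutral probability p* = (R−d)/(u−d) = (1.01−0.63)/(1.15−0.63) = 0.7308.
Payoff layer (t=3): V(3,0)=-35.1877, V(3,1)=-25.2811, V(3,2)=-7.1976, V(3,3)=25.8120
  t=2,j=0: stock 19.0512 → up 21.9089 (V=-25.2811), down 12.0023 (V=-35.1877). Price -27.6716; hedge Δ=1.0000, bond B=-46.7228.
  t=2,j=1: stock 34.7760 → up 39.9924 (V=-7.1976), down 21.9089 (V=-25.2811). Price -11.9468; hedge Δ=1.0000, bond B=-46.7228.
  t=2,j=2: stock 63.4800 → up 73.0020 (V=25.8120), down 39.9924 (V=-7.1976). Price 16.7572; hedge Δ=1.0000, bond B=-46.7228.
  t=1,j=0: stock 30.2400 → up 34.7760 (V=-11.9468), down 19.0512 (V=-27.6716). Price -16.0202; hedge Δ=1.0000, bond B=-46.2602.
  t=1,j=1: stock 55.2000 → up 63.4800 (V=16.7572), down 34.7760 (V=-11.9468). Price 8.9398; hedge Δ=1.0000, bond B=-46.2602.
  t=0,j=0: stock 48.0000 → up 55.2000 (V=8.9398), down 30.2400 (V=-16.0202). Price 2.1979; hedge Δ=1.0000, bond B=-45.8021.
Check: Δ(0,0)·S0 + B(0,0) = 2.1979 = V0.

(0,0): Delta=1.0000 Bond=-45.8021
(1,0): Delta=1.0000 Bond=-46.2602
(1,1): Delta=1.0000 Bond=-46.2602
(2,0): Delta=1.0000 Bond=-46.7228
(2,1): Delta=1.0000 Bond=-46.7228
(2,2): Delta=1.0000 Bond=-46.7228
V0=2.1979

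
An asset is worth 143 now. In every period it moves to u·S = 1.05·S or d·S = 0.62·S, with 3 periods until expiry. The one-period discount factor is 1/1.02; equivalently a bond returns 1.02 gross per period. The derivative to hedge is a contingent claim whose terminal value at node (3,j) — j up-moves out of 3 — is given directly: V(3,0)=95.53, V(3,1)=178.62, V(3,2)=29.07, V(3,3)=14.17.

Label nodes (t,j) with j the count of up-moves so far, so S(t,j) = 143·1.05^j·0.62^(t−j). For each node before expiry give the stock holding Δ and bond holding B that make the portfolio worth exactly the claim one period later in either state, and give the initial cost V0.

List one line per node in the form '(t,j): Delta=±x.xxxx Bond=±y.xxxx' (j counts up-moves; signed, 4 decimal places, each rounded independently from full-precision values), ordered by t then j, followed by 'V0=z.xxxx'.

(0,0): Delta=-0.4986 Bond=89.3334
(1,0): Delta=-3.4284 Bond=350.8755
(1,1): Delta=-0.3689 Bond=71.6384
(2,0): Delta=3.5153 Bond=-23.7982
(2,1): Delta=-3.7359 Bond=386.5198
(2,2): Delta=-0.2198 Bond=49.5625
V0=18.0267

Under the risk-neutral measure, an up-move has probability p* = (R−d)/(u−d) = 0.9302 and values discount at R = 1.02.
At expiry t=3: V(3,0)=95.5300, V(3,1)=178.6200, V(3,2)=29.0700, V(3,3)=14.1700
Node (2,0) S=54.9692: V=(p*·178.6200+(1−p*)·95.5300)/1.02=169.4343; Δ=(178.6200−95.5300)/(57.7177−34.0809)=3.5153; B=V−Δ·S=-23.7982
Node (2,1) S=93.0930: V=(p*·29.0700+(1−p*)·178.6200)/1.02=38.7291; Δ=(29.0700−178.6200)/(97.7477−57.7177)=-3.7359; B=V−Δ·S=386.5198
Node (2,2) S=157.6575: V=(p*·14.1700+(1−p*)·29.0700)/1.02=14.9113; Δ=(14.1700−29.0700)/(165.5404−97.7476)=-0.2198; B=V−Δ·S=49.5625
Node (1,0) S=88.6600: V=(p*·38.7291+(1−p*)·169.4343)/1.02=46.9099; Δ=(38.7291−169.4343)/(93.0930−54.9692)=-3.4284; B=V−Δ·S=350.8755
Node (1,1) S=150.1500: V=(p*·14.9113+(1−p*)·38.7291)/1.02=16.2481; Δ=(14.9113−38.7291)/(157.6575−93.0930)=-0.3689; B=V−Δ·S=71.6384
Node (0,0) S=143.0000: V=(p*·16.2481+(1−p*)·46.9099)/1.02=18.0267; Δ=(16.2481−46.9099)/(150.1500−88.6600)=-0.4986; B=V−Δ·S=89.3334
Each (Δ,B) replicates both successor values, so the strategy is self-financing and V0 is arbitrage-free.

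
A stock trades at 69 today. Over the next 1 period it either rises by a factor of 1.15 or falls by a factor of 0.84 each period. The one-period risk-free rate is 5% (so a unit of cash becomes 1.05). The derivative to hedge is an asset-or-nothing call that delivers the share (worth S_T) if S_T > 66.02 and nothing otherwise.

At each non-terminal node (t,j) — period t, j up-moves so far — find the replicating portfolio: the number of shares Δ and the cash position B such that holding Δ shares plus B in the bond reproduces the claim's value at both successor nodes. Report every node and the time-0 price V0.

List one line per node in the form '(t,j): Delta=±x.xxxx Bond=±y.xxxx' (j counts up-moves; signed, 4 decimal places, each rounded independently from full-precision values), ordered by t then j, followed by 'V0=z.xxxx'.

(0,0): Delta=3.7097 Bond=-204.7742
V0=51.1935

No-arbitrage ⇒ martingale measure with p* = (R−d)/(u−d) = 0.6774.
Payoff layer (t=1): V(1,0)=0.0000, V(1,1)=79.3500
Node (0,0) S=69.0000: V=(p*·79.3500+(1−p*)·0.0000)/1.05=51.1935; Δ=(79.3500−0.0000)/(79.3500−57.9600)=3.7097; B=V−Δ·S=-204.7742
Each (Δ,B) replicates both successor values, so the strategy is self-financing and V0 is arbitrage-free.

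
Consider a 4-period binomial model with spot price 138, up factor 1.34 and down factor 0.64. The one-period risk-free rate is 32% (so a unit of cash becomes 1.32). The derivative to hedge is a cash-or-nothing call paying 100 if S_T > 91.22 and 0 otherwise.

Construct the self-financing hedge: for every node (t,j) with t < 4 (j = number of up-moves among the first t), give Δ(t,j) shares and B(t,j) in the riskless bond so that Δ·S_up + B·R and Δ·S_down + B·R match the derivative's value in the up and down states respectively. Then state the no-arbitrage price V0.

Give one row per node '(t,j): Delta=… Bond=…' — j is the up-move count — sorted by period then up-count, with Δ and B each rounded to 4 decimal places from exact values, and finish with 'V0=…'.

(0,0): Delta=0.0011 Bond=32.7878
(1,0): Delta=0.0515 Bond=38.8232
(1,1): Delta=0.0004 Bond=43.4109
(2,0): Delta=1.8599 Bond=-50.9736
(2,1): Delta=0.0261 Bond=54.2531
(2,2): Delta=0.0000 Bond=57.3921
(3,0): Delta=0.0000 Bond=0.0000
(3,1): Delta=1.8861 Bond=-69.2641
(3,2): Delta=0.0000 Bond=75.7576
(3,3): Delta=0.0000 Bond=75.7576
V0=32.9355

Since d<R<u, set p* = (R−d)/(u−d) = 0.9714; price each node as the discounted p*-expectation of its children.
Terminal payoffs: V(4,0)=0.0000, V(4,1)=0.0000, V(4,2)=100.0000, V(4,3)=100.0000, V(4,4)=100.0000
Node (3,0) S=36.1759: V=(p*·0.0000+(1−p*)·0.0000)/1.32=0.0000; Δ=(0.0000−0.0000)/(48.4757−23.1526)=0.0000; B=V−Δ·S=0.0000
Node (3,1) S=75.7432: V=(p*·100.0000+(1−p*)·0.0000)/1.32=73.5931; Δ=(100.0000−0.0000)/(101.4959−48.4757)=1.8861; B=V−Δ·S=-69.2641
Node (3,2) S=158.5874: V=(p*·100.0000+(1−p*)·100.0000)/1.32=75.7576; Δ=(100.0000−100.0000)/(212.5071−101.4959)=0.0000; B=V−Δ·S=75.7576
Node (3,3) S=332.0424: V=(p*·100.0000+(1−p*)·100.0000)/1.32=75.7576; Δ=(100.0000−100.0000)/(444.9368−212.5071)=0.0000; B=V−Δ·S=75.7576
Node (2,0) S=56.5248: V=(p*·73.5931+(1−p*)·0.0000)/1.32=54.1594; Δ=(73.5931−0.0000)/(75.7432−36.1759)=1.8599; B=V−Δ·S=-50.9736
Node (2,1) S=118.3488: V=(p*·75.7576+(1−p*)·73.5931)/1.32=57.3453; Δ=(75.7576−73.5931)/(158.5874−75.7432)=0.0261; B=V−Δ·S=54.2531
Node (2,2) S=247.7928: V=(p*·75.7576+(1−p*)·75.7576)/1.32=57.3921; Δ=(75.7576−75.7576)/(332.0424−158.5874)=0.0000; B=V−Δ·S=57.3921
Node (1,0) S=88.3200: V=(p*·57.3453+(1−p*)·54.1594)/1.32=43.3744; Δ=(57.3453−54.1594)/(118.3488−56.5248)=0.0515; B=V−Δ·S=38.8232
Node (1,1) S=184.9200: V=(p*·57.3921+(1−p*)·57.3453)/1.32=43.4779; Δ=(57.3921−57.3453)/(247.7928−118.3488)=0.0004; B=V−Δ·S=43.4109
Node (0,0) S=138.0000: V=(p*·43.4779+(1−p*)·43.3744)/1.32=32.9355; Δ=(43.4779−43.3744)/(184.9200−88.3200)=0.0011; B=V−Δ·S=32.7878
The time-0 hedge costs 32.9355, which is the no-arbitrage price.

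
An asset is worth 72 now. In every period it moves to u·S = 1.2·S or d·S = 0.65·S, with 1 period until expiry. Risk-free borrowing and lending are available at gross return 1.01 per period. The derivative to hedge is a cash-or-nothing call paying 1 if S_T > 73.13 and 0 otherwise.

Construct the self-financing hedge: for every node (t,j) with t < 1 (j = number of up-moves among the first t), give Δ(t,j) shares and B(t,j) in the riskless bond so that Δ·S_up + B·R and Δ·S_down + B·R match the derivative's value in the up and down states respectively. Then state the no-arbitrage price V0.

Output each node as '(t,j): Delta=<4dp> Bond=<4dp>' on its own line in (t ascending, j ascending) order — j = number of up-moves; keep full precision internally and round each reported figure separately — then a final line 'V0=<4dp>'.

(0,0): Delta=0.0253 Bond=-1.1701
V0=0.6481

Under the risk-neutral measure, an up-move has probability p* = (R−d)/(u−d) = 0.6545 and values discount at R = 1.01.
Payoff layer (t=1): V(1,0)=0.0000, V(1,1)=1.0000
Node (0,0) S=72.0000: V=(p*·1.0000+(1−p*)·0.0000)/1.01=0.6481; Δ=(1.0000−0.0000)/(86.4000−46.8000)=0.0253; B=V−Δ·S=-1.1701
Root portfolio cost Δ·72+B reproduces V0=0.6481.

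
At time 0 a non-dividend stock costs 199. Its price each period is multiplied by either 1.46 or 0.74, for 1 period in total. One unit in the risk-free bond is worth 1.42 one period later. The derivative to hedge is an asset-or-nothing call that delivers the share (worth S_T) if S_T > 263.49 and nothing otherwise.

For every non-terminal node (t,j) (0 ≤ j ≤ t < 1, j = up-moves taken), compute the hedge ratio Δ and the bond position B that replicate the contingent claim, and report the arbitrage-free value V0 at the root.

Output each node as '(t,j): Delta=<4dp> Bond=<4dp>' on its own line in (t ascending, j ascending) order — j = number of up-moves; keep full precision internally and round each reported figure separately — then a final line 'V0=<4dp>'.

(0,0): Delta=2.0278 Bond=-210.2891
V0=193.2387

No-arbitrage ⇒ martingale measure with p* = (R−d)/(u−d) = 0.9444.
Terminal values V(1,·): V(1,0)=0.0000, V(1,1)=290.5400
  t=0,j=0: stock 199.0000 → up 290.5400 (V=290.5400), down 147.2600 (V=0.0000). Price 193.2387; hedge Δ=2.0278, bond B=-210.2891.
Each (Δ,B) replicates both successor values, so the strategy is self-financing and V0 is arbitrage-free.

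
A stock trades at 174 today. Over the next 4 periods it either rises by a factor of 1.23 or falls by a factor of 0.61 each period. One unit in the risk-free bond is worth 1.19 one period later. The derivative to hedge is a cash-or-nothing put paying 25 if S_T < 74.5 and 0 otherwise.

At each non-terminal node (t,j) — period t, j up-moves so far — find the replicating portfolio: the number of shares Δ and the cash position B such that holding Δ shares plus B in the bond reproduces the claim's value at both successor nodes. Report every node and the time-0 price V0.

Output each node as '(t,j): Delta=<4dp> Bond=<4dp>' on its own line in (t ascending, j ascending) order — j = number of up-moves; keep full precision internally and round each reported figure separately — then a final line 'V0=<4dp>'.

Since d<R<u, set p* = (R−d)/(u−d) = 0.9355; price each node as the discounted p*-expectation of its children.
At expiry t=4: V(4,0)=25.0000, V(4,1)=25.0000, V(4,2)=0.0000, V(4,3)=0.0000, V(4,4)=0.0000
  t=3,j=0: stock 39.4947 → up 48.5785 (V=25.0000), down 24.0918 (V=25.0000). Price 21.0084; hedge Δ=0.0000, bond B=21.0084.
  t=3,j=1: stock 79.6368 → up 97.9533 (V=0.0000), down 48.5785 (V=25.0000). Price 1.3554; hedge Δ=-0.5063, bond B=41.6780.
  t=3,j=2: stock 160.5792 → up 197.5124 (V=0.0000), down 97.9533 (V=0.0000). Price 0.0000; hedge Δ=0.0000, bond B=0.0000.
  t=3,j=3: stock 323.7909 → up 398.2628 (V=0.0000), down 197.5124 (V=0.0000). Price 0.0000; hedge Δ=0.0000, bond B=0.0000.
  t=2,j=0: stock 64.7454 → up 79.6368 (V=1.3554), down 39.4947 (V=21.0084). Price 2.2045; hedge Δ=-0.4896, bond B=33.9029.
  t=2,j=1: stock 130.5522 → up 160.5792 (V=0.0000), down 79.6368 (V=1.3554). Price 0.0735; hedge Δ=-0.0167, bond B=2.2596.
  t=2,j=2: stock 263.2446 → up 323.7909 (V=0.0000), down 160.5792 (V=0.0000). Price 0.0000; hedge Δ=0.0000, bond B=0.0000.
  t=1,j=0: stock 106.1400 → up 130.5522 (V=0.0735), down 64.7454 (V=2.2045). Price 0.1773; hedge Δ=-0.0324, bond B=3.6144.
  t=1,j=1: stock 214.0200 → up 263.2446 (V=0.0000), down 130.5522 (V=0.0735). Price 0.0040; hedge Δ=-0.0006, bond B=0.1225.
  t=0,j=0: stock 174.0000 → up 214.0200 (V=0.0040), down 106.1400 (V=0.1773). Price 0.0127; hedge Δ=-0.0016, bond B=0.2923.
Root portfolio cost Δ·174+B reproduces V0=0.0127.

(0,0): Delta=-0.0016 Bond=0.2923
(1,0): Delta=-0.0324 Bond=3.6144
(1,1): Delta=-0.0006 Bond=0.1225
(2,0): Delta=-0.4896 Bond=33.9029
(2,1): Delta=-0.0167 Bond=2.2596
(2,2): Delta=0.0000 Bond=0.0000
(3,0): Delta=0.0000 Bond=21.0084
(3,1): Delta=-0.5063 Bond=41.6780
(3,2): Delta=0.0000 Bond=0.0000
(3,3): Delta=0.0000 Bond=0.0000
V0=0.0127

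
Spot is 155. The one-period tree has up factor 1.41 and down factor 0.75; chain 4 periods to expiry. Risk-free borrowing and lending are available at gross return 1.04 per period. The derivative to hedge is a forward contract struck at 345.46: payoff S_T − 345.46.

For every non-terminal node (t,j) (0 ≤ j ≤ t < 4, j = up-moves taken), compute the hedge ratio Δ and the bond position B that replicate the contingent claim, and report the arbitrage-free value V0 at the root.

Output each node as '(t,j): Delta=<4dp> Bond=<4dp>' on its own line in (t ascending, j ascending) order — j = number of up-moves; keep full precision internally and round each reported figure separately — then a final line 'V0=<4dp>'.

(0,0): Delta=1.0000 Bond=-295.3007
(1,0): Delta=1.0000 Bond=-307.1127
(1,1): Delta=1.0000 Bond=-307.1127
(2,0): Delta=1.0000 Bond=-319.3972
(2,1): Delta=1.0000 Bond=-319.3972
(2,2): Delta=1.0000 Bond=-319.3972
(3,0): Delta=1.0000 Bond=-332.1731
(3,1): Delta=1.0000 Bond=-332.1731
(3,2): Delta=1.0000 Bond=-332.1731
(3,3): Delta=1.0000 Bond=-332.1731
V0=-140.3007

Risk-neutral probability p* = (R−d)/(u−d) = (1.04−0.75)/(1.41−0.75) = 0.4394.
Terminal payoffs: V(4,0)=-296.4170, V(4,1)=-253.2592, V(4,2)=-172.1225, V(4,3)=-19.5856, V(4,4)=267.1839
(3,0): S=65.3906. Δ = (V_up−V_dn)/(S_up−S_dn) = (-253.2592−-296.4170)/(92.2008−49.0430) = 1.0000. V = [p*·-253.2592 + (1−p*)·-296.4170]/1.04 = -266.7825. B = V − Δ·S = -332.1731.
(3,1): S=122.9344. Δ = (V_up−V_dn)/(S_up−S_dn) = (-172.1225−-253.2592)/(173.3375−92.2008) = 1.0000. V = [p*·-172.1225 + (1−p*)·-253.2592]/1.04 = -209.2387. B = V − Δ·S = -332.1731.
(3,2): S=231.1166. Δ = (V_up−V_dn)/(S_up−S_dn) = (-19.5856−-172.1225)/(325.8744−173.3375) = 1.0000. V = [p*·-19.5856 + (1−p*)·-172.1225]/1.04 = -101.0565. B = V − Δ·S = -332.1731.
(3,3): S=434.4993. Δ = (V_up−V_dn)/(S_up−S_dn) = (267.1839−-19.5856)/(612.6439−325.8744) = 1.0000. V = [p*·267.1839 + (1−p*)·-19.5856]/1.04 = 102.3262. B = V − Δ·S = -332.1731.
(2,0): S=87.1875. Δ = (V_up−V_dn)/(S_up−S_dn) = (-209.2387−-266.7825)/(122.9344−65.3906) = 1.0000. V = [p*·-209.2387 + (1−p*)·-266.7825]/1.04 = -232.2097. B = V − Δ·S = -319.3972.
(2,1): S=163.9125. Δ = (V_up−V_dn)/(S_up−S_dn) = (-101.0565−-209.2387)/(231.1166−122.9344) = 1.0000. V = [p*·-101.0565 + (1−p*)·-209.2387]/1.04 = -155.4847. B = V − Δ·S = -319.3972.
(2,2): S=308.1555. Δ = (V_up−V_dn)/(S_up−S_dn) = (102.3262−-101.0565)/(434.4993−231.1166) = 1.0000. V = [p*·102.3262 + (1−p*)·-101.0565]/1.04 = -11.2417. B = V − Δ·S = -319.3972.
(1,0): S=116.2500. Δ = (V_up−V_dn)/(S_up−S_dn) = (-155.4847−-232.2097)/(163.9125−87.1875) = 1.0000. V = [p*·-155.4847 + (1−p*)·-232.2097]/1.04 = -190.8627. B = V − Δ·S = -307.1127.
(1,1): S=218.5500. Δ = (V_up−V_dn)/(S_up−S_dn) = (-11.2417−-155.4847)/(308.1555−163.9125) = 1.0000. V = [p*·-11.2417 + (1−p*)·-155.4847]/1.04 = -88.5627. B = V − Δ·S = -307.1127.
(0,0): S=155.0000. Δ = (V_up−V_dn)/(S_up−S_dn) = (-88.5627−-190.8627)/(218.5500−116.2500) = 1.0000. V = [p*·-88.5627 + (1−p*)·-190.8627]/1.04 = -140.3007. B = V − Δ·S = -295.3007.
Self-financing check: at every node Δ·S+B equals the discounted successor values.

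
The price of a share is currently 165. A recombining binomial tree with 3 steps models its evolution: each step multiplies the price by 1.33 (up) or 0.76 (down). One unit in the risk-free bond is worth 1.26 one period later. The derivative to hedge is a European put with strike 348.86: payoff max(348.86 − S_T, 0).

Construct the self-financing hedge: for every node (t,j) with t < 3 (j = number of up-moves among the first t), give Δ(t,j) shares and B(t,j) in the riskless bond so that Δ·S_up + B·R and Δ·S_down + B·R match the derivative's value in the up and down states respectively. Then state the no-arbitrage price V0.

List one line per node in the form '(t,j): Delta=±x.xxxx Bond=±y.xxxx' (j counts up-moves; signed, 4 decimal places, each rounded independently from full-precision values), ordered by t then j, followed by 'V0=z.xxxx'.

(0,0): Delta=-0.7973 Bond=154.2281
(1,0): Delta=-1.0000 Bond=219.7405
(1,1): Delta=-0.7811 Bond=190.7695
(2,0): Delta=-1.0000 Bond=276.8730
(2,1): Delta=-1.0000 Bond=276.8730
(2,2): Delta=-0.7636 Bond=235.2591
V0=22.6664

Since d<R<u, set p* = (R−d)/(u−d) = 0.8772; price each node as the discounted p*-expectation of its children.
Payoff layer (t=3): V(3,0)=276.4290, V(3,1)=222.1057, V(3,2)=127.0399, V(3,3)=0.0000
(2,0): S=95.3040. Δ = (V_up−V_dn)/(S_up−S_dn) = (222.1057−276.4290)/(126.7543−72.4310) = -1.0000. V = [p*·222.1057 + (1−p*)·276.4290]/1.26 = 181.5690. B = V − Δ·S = 276.8730.
(2,1): S=166.7820. Δ = (V_up−V_dn)/(S_up−S_dn) = (127.0399−222.1057)/(221.8201−126.7543) = -1.0000. V = [p*·127.0399 + (1−p*)·222.1057]/1.26 = 110.0910. B = V − Δ·S = 276.8730.
(2,2): S=291.8685. Δ = (V_up−V_dn)/(S_up−S_dn) = (0.0000−127.0399)/(388.1851−221.8201) = -0.7636. V = [p*·0.0000 + (1−p*)·127.0399]/1.26 = 12.3821. B = V − Δ·S = 235.2591.
(1,0): S=125.4000. Δ = (V_up−V_dn)/(S_up−S_dn) = (110.0910−181.5690)/(166.7820−95.3040) = -1.0000. V = [p*·110.0910 + (1−p*)·181.5690]/1.26 = 94.3405. B = V − Δ·S = 219.7405.
(1,1): S=219.4500. Δ = (V_up−V_dn)/(S_up−S_dn) = (12.3821−110.0910)/(291.8685−166.7820) = -0.7811. V = [p*·12.3821 + (1−p*)·110.0910]/1.26 = 19.3503. B = V − Δ·S = 190.7695.
(0,0): S=165.0000. Δ = (V_up−V_dn)/(S_up−S_dn) = (19.3503−94.3405)/(219.4500−125.4000) = -0.7973. V = [p*·19.3503 + (1−p*)·94.3405]/1.26 = 22.6664. B = V − Δ·S = 154.2281.
The time-0 hedge costs 22.6664, which is the no-arbitrage price.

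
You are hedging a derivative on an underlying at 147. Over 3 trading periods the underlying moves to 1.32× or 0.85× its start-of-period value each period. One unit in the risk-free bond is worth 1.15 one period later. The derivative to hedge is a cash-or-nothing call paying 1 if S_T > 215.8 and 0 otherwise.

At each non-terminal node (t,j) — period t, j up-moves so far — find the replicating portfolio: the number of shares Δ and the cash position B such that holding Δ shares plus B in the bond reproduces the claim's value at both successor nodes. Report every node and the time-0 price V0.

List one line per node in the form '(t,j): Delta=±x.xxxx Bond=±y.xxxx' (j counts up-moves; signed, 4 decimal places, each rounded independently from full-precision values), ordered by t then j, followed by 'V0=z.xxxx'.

(0,0): Delta=0.0051 Bond=-0.2812
(1,0): Delta=0.0095 Bond=-0.8729
(1,1): Delta=0.0034 Bond=-0.0120
(2,0): Delta=0.0000 Bond=0.0000
(2,1): Delta=0.0129 Bond=-1.5726
(2,2): Delta=0.0000 Bond=0.8696
V0=0.4617

The replicating-portfolio and risk-neutral prices coincide; use p* = (1.15−0.85)/(1.32−0.85) = 0.6383 for the latter.
At expiry t=3: V(3,0)=0.0000, V(3,1)=0.0000, V(3,2)=1.0000, V(3,3)=1.0000
Node (2,0) S=106.2075: V=(p*·0.0000+(1−p*)·0.0000)/1.15=0.0000; Δ=(0.0000−0.0000)/(140.1939−90.2764)=0.0000; B=V−Δ·S=0.0000
Node (2,1) S=164.9340: V=(p*·1.0000+(1−p*)·0.0000)/1.15=0.5550; Δ=(1.0000−0.0000)/(217.7129−140.1939)=0.0129; B=V−Δ·S=-1.5726
Node (2,2) S=256.1328: V=(p*·1.0000+(1−p*)·1.0000)/1.15=0.8696; Δ=(1.0000−1.0000)/(338.0953−217.7129)=0.0000; B=V−Δ·S=0.8696
Node (1,0) S=124.9500: V=(p*·0.5550+(1−p*)·0.0000)/1.15=0.3081; Δ=(0.5550−0.0000)/(164.9340−106.2075)=0.0095; B=V−Δ·S=-0.8729
Node (1,1) S=194.0400: V=(p*·0.8696+(1−p*)·0.5550)/1.15=0.6572; Δ=(0.8696−0.5550)/(256.1328−164.9340)=0.0034; B=V−Δ·S=-0.0120
Node (0,0) S=147.0000: V=(p*·0.6572+(1−p*)·0.3081)/1.15=0.4617; Δ=(0.6572−0.3081)/(194.0400−124.9500)=0.0051; B=V−Δ·S=-0.2812
Root portfolio cost Δ·147+B reproduces V0=0.4617.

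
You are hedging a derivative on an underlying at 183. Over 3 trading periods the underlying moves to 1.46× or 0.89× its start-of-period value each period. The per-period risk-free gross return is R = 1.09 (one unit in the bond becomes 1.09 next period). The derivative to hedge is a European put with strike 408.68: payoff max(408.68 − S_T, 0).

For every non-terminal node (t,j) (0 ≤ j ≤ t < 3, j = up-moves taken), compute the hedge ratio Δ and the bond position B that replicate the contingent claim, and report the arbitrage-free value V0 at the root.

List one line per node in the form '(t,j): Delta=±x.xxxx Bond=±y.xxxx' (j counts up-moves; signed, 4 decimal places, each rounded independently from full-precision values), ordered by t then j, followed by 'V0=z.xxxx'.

Under the risk-neutral measure, an up-move has probability p* = (R−d)/(u−d) = 0.3509 and values discount at R = 1.09.
Terminal values V(3,·): V(3,0)=279.6707, V(3,1)=197.0467, V(3,2)=61.5063, V(3,3)=0.0000
(2,0): S=144.9543. Δ = (V_up−V_dn)/(S_up−S_dn) = (197.0467−279.6707)/(211.6333−129.0093) = -1.0000. V = [p*·197.0467 + (1−p*)·279.6707]/1.09 = 229.9815. B = V − Δ·S = 374.9358.
(2,1): S=237.7902. Δ = (V_up−V_dn)/(S_up−S_dn) = (61.5063−197.0467)/(347.1737−211.6333) = -1.0000. V = [p*·61.5063 + (1−p*)·197.0467]/1.09 = 137.1456. B = V − Δ·S = 374.9358.
(2,2): S=390.0828. Δ = (V_up−V_dn)/(S_up−S_dn) = (0.0000−61.5063)/(569.5209−347.1737) = -0.2766. V = [p*·0.0000 + (1−p*)·61.5063]/1.09 = 36.6286. B = V − Δ·S = 144.5344.
(1,0): S=162.8700. Δ = (V_up−V_dn)/(S_up−S_dn) = (137.1456−229.9815)/(237.7902−144.9543) = -1.0000. V = [p*·137.1456 + (1−p*)·229.9815]/1.09 = 181.1078. B = V − Δ·S = 343.9778.
(1,1): S=267.1800. Δ = (V_up−V_dn)/(S_up−S_dn) = (36.6286−137.1456)/(390.0828−237.7902) = -0.6600. V = [p*·36.6286 + (1−p*)·137.1456]/1.09 = 93.4646. B = V − Δ·S = 269.8103.
(0,0): S=183.0000. Δ = (V_up−V_dn)/(S_up−S_dn) = (93.4646−181.1078)/(267.1800−162.8700) = -0.8402. V = [p*·93.4646 + (1−p*)·181.1078]/1.09 = 137.9411. B = V − Δ·S = 291.7010.
Check: Δ(0,0)·S0 + B(0,0) = 137.9411 = V0.

(0,0): Delta=-0.8402 Bond=291.7010
(1,0): Delta=-1.0000 Bond=343.9778
(1,1): Delta=-0.6600 Bond=269.8103
(2,0): Delta=-1.0000 Bond=374.9358
(2,1): Delta=-1.0000 Bond=374.9358
(2,2): Delta=-0.2766 Bond=144.5344
V0=137.9411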